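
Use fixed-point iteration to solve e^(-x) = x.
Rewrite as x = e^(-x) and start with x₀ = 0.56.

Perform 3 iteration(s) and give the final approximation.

Equation: e^(-x) = x
Fixed-point form: x = e^(-x)
x₀ = 0.56

x_1 = g(0.560000) = 0.571209
x_2 = g(0.571209) = 0.564842
x_3 = g(0.564842) = 0.568450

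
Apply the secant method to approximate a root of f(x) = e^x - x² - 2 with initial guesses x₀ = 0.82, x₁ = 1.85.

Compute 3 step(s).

f(x) = e^x - x² - 2
x₀ = 0.82, x₁ = 1.85

Secant formula: x_{n+1} = x_n - f(x_n)(x_n - x_{n-1})/(f(x_n) - f(x_{n-1}))

Iteration 1:
  f(0.820000) = -0.401900
  f(1.850000) = 0.937320
  x_2 = 1.850000 - 0.937320×(1.850000 - 0.820000)/(0.937320 - (-0.401900))
       = 1.129103
Iteration 2:
  f(1.850000) = 0.937320
  f(1.129103) = -0.181992
  x_3 = 1.129103 - (-0.181992)×(1.129103 - 1.850000)/(-0.181992 - 0.937320)
       = 1.246316
Iteration 3:
  f(1.129103) = -0.181992
  f(1.246316) = -0.075795
  x_4 = 1.246316 - (-0.075795)×(1.246316 - 1.129103)/(-0.075795 - (-0.181992))
       = 1.329974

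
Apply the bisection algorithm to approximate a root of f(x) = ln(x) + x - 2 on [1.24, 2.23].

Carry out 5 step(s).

f(x) = ln(x) + x - 2
Initial interval: [1.24, 2.23]

Iteration 1:
  c_1 = (1.240000 + 2.230000)/2 = 1.735000
  f(c_1) = f(1.735000) = 0.286007
  f(a) × f(c) < 0, new interval: [1.240000, 1.735000]
Iteration 2:
  c_2 = (1.240000 + 1.735000)/2 = 1.487500
  f(c_2) = f(1.487500) = -0.115403
  f(a) × f(c) ≥ 0, new interval: [1.487500, 1.735000]
Iteration 3:
  c_3 = (1.487500 + 1.735000)/2 = 1.611250
  f(c_3) = f(1.611250) = 0.088260
  f(a) × f(c) < 0, new interval: [1.487500, 1.611250]
Iteration 4:
  c_4 = (1.487500 + 1.611250)/2 = 1.549375
  f(c_4) = f(1.549375) = -0.012773
  f(a) × f(c) ≥ 0, new interval: [1.549375, 1.611250]
Iteration 5:
  c_5 = (1.549375 + 1.611250)/2 = 1.580312
  f(c_5) = f(1.580312) = 0.037935
  f(a) × f(c) < 0, new interval: [1.549375, 1.580312]

After 5 iteration(s), the approximation is c_5 = 1.580312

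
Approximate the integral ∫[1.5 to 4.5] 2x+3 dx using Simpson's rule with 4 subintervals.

f(x) = 2x+3
a = 1.5, b = 4.5, n = 4
h = (b - a)/n = 0.750000

Simpson's rule: (h/3)[f(x₀) + 4f(x₁) + 2f(x₂) + ... + f(xₙ)]

x_0 = 1.5000, f(x_0) = 6.000000, coefficient = 1
x_1 = 2.2500, f(x_1) = 7.500000, coefficient = 4
x_2 = 3.0000, f(x_2) = 9.000000, coefficient = 2
x_3 = 3.7500, f(x_3) = 10.500000, coefficient = 4
x_4 = 4.5000, f(x_4) = 12.000000, coefficient = 1

I ≈ (0.750000/3) × 108.000000 = 27.000000
Exact value: 27.000000
Error: 0.000000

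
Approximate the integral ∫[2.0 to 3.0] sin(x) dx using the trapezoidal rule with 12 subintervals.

f(x) = sin(x)
a = 2.0, b = 3.0, n = 12
h = (b - a)/n = 0.083333

Trapezoidal rule: (h/2)[f(x₀) + 2f(x₁) + 2f(x₂) + ... + f(xₙ)]

x_0 = 2.0000, f(x_0) = 0.909297, coefficient = 1
x_1 = 2.0833, f(x_1) = 0.871503, coefficient = 2
x_2 = 2.1667, f(x_2) = 0.827660, coefficient = 2
x_3 = 2.2500, f(x_3) = 0.778073, coefficient = 2
x_4 = 2.3333, f(x_4) = 0.723086, coefficient = 2
x_5 = 2.4167, f(x_5) = 0.663080, coefficient = 2
x_6 = 2.5000, f(x_6) = 0.598472, coefficient = 2
x_7 = 2.5833, f(x_7) = 0.529711, coefficient = 2
x_8 = 2.6667, f(x_8) = 0.457273, coefficient = 2
x_9 = 2.7500, f(x_9) = 0.381661, coefficient = 2
x_10 = 2.8333, f(x_10) = 0.303400, coefficient = 2
x_11 = 2.9167, f(x_11) = 0.223034, coefficient = 2
x_12 = 3.0000, f(x_12) = 0.141120, coefficient = 1

I ≈ (0.083333/2) × 13.764325 = 0.573514
Exact value: 0.573846
Error: 0.000332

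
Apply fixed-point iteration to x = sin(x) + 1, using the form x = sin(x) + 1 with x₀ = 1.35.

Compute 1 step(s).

Equation: x = sin(x) + 1
Fixed-point form: x = sin(x) + 1
x₀ = 1.35

x_1 = g(1.350000) = 1.975723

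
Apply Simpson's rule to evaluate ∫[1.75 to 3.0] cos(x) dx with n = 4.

f(x) = cos(x)
a = 1.75, b = 3.0, n = 4
h = (b - a)/n = 0.312500

Simpson's rule: (h/3)[f(x₀) + 4f(x₁) + 2f(x₂) + ... + f(xₙ)]

x_0 = 1.7500, f(x_0) = -0.178246, coefficient = 1
x_1 = 2.0625, f(x_1) = -0.472128, coefficient = 4
x_2 = 2.3750, f(x_2) = -0.720278, coefficient = 2
x_3 = 2.6875, f(x_3) = -0.898659, coefficient = 4
x_4 = 3.0000, f(x_4) = -0.989992, coefficient = 1

I ≈ (0.312500/3) × -8.091947 = -0.842911
Exact value: -0.842866
Error: 0.000045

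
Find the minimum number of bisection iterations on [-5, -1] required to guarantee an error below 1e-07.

We need (b-a)/2^n ≤ 1e-07
(-1 - (-5))/2^n ≤ 1e-07
4/2^n ≤ 1e-07
2^n ≥ 40000000
n ≥ log₂(40000000) = 25.25
n ≥ 26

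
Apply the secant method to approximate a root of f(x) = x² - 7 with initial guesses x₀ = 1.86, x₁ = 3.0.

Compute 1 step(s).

f(x) = x² - 7
x₀ = 1.86, x₁ = 3.0

Secant formula: x_{n+1} = x_n - f(x_n)(x_n - x_{n-1})/(f(x_n) - f(x_{n-1}))

Iteration 1:
  f(1.860000) = -3.540400
  f(3.000000) = 2.000000
  x_2 = 3.000000 - 2.000000×(3.000000 - 1.860000)/(2.000000 - (-3.540400))
       = 2.588477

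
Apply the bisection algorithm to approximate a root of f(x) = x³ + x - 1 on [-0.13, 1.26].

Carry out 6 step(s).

f(x) = x³ + x - 1
Initial interval: [-0.13, 1.26]

Iteration 1:
  c_1 = (-0.130000 + 1.260000)/2 = 0.565000
  f(c_1) = f(0.565000) = -0.254638
  f(a) × f(c) ≥ 0, new interval: [0.565000, 1.260000]
Iteration 2:
  c_2 = (0.565000 + 1.260000)/2 = 0.912500
  f(c_2) = f(0.912500) = 0.672299
  f(a) × f(c) < 0, new interval: [0.565000, 0.912500]
Iteration 3:
  c_3 = (0.565000 + 0.912500)/2 = 0.738750
  f(c_3) = f(0.738750) = 0.141924
  f(a) × f(c) < 0, new interval: [0.565000, 0.738750]
Iteration 4:
  c_4 = (0.565000 + 0.738750)/2 = 0.651875
  f(c_4) = f(0.651875) = -0.071117
  f(a) × f(c) ≥ 0, new interval: [0.651875, 0.738750]
Iteration 5:
  c_5 = (0.651875 + 0.738750)/2 = 0.695312
  f(c_5) = f(0.695312) = 0.031468
  f(a) × f(c) < 0, new interval: [0.651875, 0.695312]
Iteration 6:
  c_6 = (0.651875 + 0.695312)/2 = 0.673594
  f(c_6) = f(0.673594) = -0.020778
  f(a) × f(c) ≥ 0, new interval: [0.673594, 0.695312]

After 6 iteration(s), the approximation is c_6 = 0.673594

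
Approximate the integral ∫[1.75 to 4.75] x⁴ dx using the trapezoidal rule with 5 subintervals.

f(x) = x⁴
a = 1.75, b = 4.75, n = 5
h = (b - a)/n = 0.600000

Trapezoidal rule: (h/2)[f(x₀) + 2f(x₁) + 2f(x₂) + ... + f(xₙ)]

x_0 = 1.7500, f(x_0) = 9.378906, coefficient = 1
x_1 = 2.3500, f(x_1) = 30.498006, coefficient = 2
x_2 = 2.9500, f(x_2) = 75.733506, coefficient = 2
x_3 = 3.5500, f(x_3) = 158.823006, coefficient = 2
x_4 = 4.1500, f(x_4) = 296.614506, coefficient = 2
x_5 = 4.7500, f(x_5) = 509.066406, coefficient = 1

I ≈ (0.600000/2) × 1641.783363 = 492.535009
Exact value: 480.330469
Error: 12.204540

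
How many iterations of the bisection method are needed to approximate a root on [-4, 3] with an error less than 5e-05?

We need (b-a)/2^n ≤ 5e-05
(3 - (-4))/2^n ≤ 5e-05
7/2^n ≤ 5e-05
2^n ≥ 140000
n ≥ log₂(140000) = 17.10
n ≥ 18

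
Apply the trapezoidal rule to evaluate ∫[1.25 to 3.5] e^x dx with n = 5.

f(x) = e^x
a = 1.25, b = 3.5, n = 5
h = (b - a)/n = 0.450000

Trapezoidal rule: (h/2)[f(x₀) + 2f(x₁) + 2f(x₂) + ... + f(xₙ)]

x_0 = 1.2500, f(x_0) = 3.490343, coefficient = 1
x_1 = 1.7000, f(x_1) = 5.473947, coefficient = 2
x_2 = 2.1500, f(x_2) = 8.584858, coefficient = 2
x_3 = 2.6000, f(x_3) = 13.463738, coefficient = 2
x_4 = 3.0500, f(x_4) = 21.115344, coefficient = 2
x_5 = 3.5000, f(x_5) = 33.115452, coefficient = 1

I ≈ (0.450000/2) × 133.881571 = 30.123354
Exact value: 29.625109
Error: 0.498245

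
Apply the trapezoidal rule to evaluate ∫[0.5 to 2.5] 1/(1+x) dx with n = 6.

f(x) = 1/(1+x)
a = 0.5, b = 2.5, n = 6
h = (b - a)/n = 0.333333

Trapezoidal rule: (h/2)[f(x₀) + 2f(x₁) + 2f(x₂) + ... + f(xₙ)]

x_0 = 0.5000, f(x_0) = 0.666667, coefficient = 1
x_1 = 0.8333, f(x_1) = 0.545455, coefficient = 2
x_2 = 1.1667, f(x_2) = 0.461538, coefficient = 2
x_3 = 1.5000, f(x_3) = 0.400000, coefficient = 2
x_4 = 1.8333, f(x_4) = 0.352941, coefficient = 2
x_5 = 2.1667, f(x_5) = 0.315789, coefficient = 2
x_6 = 2.5000, f(x_6) = 0.285714, coefficient = 1

I ≈ (0.333333/2) × 5.103828 = 0.850638
Exact value: 0.847298
Error: 0.003340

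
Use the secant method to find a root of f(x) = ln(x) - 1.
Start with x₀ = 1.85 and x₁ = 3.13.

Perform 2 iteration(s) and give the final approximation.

f(x) = ln(x) - 1
x₀ = 1.85, x₁ = 3.13

Secant formula: x_{n+1} = x_n - f(x_n)(x_n - x_{n-1})/(f(x_n) - f(x_{n-1}))

Iteration 1:
  f(1.850000) = -0.384814
  f(3.130000) = 0.141033
  x_2 = 3.130000 - 0.141033×(3.130000 - 1.850000)/(0.141033 - (-0.384814))
       = 2.786702
Iteration 2:
  f(3.130000) = 0.141033
  f(2.786702) = 0.024859
  x_3 = 2.786702 - 0.024859×(2.786702 - 3.130000)/(0.024859 - 0.141033)
       = 2.713243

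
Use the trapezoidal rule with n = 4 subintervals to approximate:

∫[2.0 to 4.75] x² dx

f(x) = x²
a = 2.0, b = 4.75, n = 4
h = (b - a)/n = 0.687500

Trapezoidal rule: (h/2)[f(x₀) + 2f(x₁) + 2f(x₂) + ... + f(xₙ)]

x_0 = 2.0000, f(x_0) = 4.000000, coefficient = 1
x_1 = 2.6875, f(x_1) = 7.222656, coefficient = 2
x_2 = 3.3750, f(x_2) = 11.390625, coefficient = 2
x_3 = 4.0625, f(x_3) = 16.503906, coefficient = 2
x_4 = 4.7500, f(x_4) = 22.562500, coefficient = 1

I ≈ (0.687500/2) × 96.796875 = 33.273926
Exact value: 33.057292
Error: 0.216634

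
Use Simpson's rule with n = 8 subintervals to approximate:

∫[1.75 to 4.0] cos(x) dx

f(x) = cos(x)
a = 1.75, b = 4.0, n = 8
h = (b - a)/n = 0.281250

Simpson's rule: (h/3)[f(x₀) + 4f(x₁) + 2f(x₂) + ... + f(xₙ)]

x_0 = 1.7500, f(x_0) = -0.178246, coefficient = 1
x_1 = 2.0312, f(x_1) = -0.444355, coefficient = 4
x_2 = 2.3125, f(x_2) = -0.675545, coefficient = 2
x_3 = 2.5938, f(x_3) = -0.853650, coefficient = 4
x_4 = 2.8750, f(x_4) = -0.964674, coefficient = 2
x_5 = 3.1562, f(x_5) = -0.999893, coefficient = 4
x_6 = 3.4375, f(x_6) = -0.956538, coefficient = 2
x_7 = 3.7188, f(x_7) = -0.838017, coefficient = 4
x_8 = 4.0000, f(x_8) = -0.653644, coefficient = 1

I ≈ (0.281250/3) × -18.569062 = -1.740850
Exact value: -1.740788
Error: 0.000061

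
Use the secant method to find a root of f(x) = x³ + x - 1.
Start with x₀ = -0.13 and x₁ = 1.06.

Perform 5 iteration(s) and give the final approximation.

f(x) = x³ + x - 1
x₀ = -0.13, x₁ = 1.06

Secant formula: x_{n+1} = x_n - f(x_n)(x_n - x_{n-1})/(f(x_n) - f(x_{n-1}))

Iteration 1:
  f(-0.130000) = -1.132197
  f(1.060000) = 1.251016
  x_2 = 1.060000 - 1.251016×(1.060000 - (-0.130000))/(1.251016 - (-1.132197))
       = 0.435335
Iteration 2:
  f(1.060000) = 1.251016
  f(0.435335) = -0.482161
  x_3 = 0.435335 - (-0.482161)×(0.435335 - 1.060000)/(-0.482161 - 1.251016)
       = 0.609114
Iteration 3:
  f(0.435335) = -0.482161
  f(0.609114) = -0.164893
  x_4 = 0.609114 - (-0.164893)×(0.609114 - 0.435335)/(-0.164893 - (-0.482161))
       = 0.699431
Iteration 4:
  f(0.609114) = -0.164893
  f(0.699431) = 0.041596
  x_5 = 0.699431 - 0.041596×(0.699431 - 0.609114)/(0.041596 - (-0.164893))
       = 0.681237
Iteration 5:
  f(0.699431) = 0.041596
  f(0.681237) = -0.002611
  x_6 = 0.681237 - (-0.002611)×(0.681237 - 0.699431)/(-0.002611 - 0.041596)
       = 0.682312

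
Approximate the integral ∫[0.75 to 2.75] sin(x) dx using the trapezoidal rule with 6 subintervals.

f(x) = sin(x)
a = 0.75, b = 2.75, n = 6
h = (b - a)/n = 0.333333

Trapezoidal rule: (h/2)[f(x₀) + 2f(x₁) + 2f(x₂) + ... + f(xₙ)]

x_0 = 0.7500, f(x_0) = 0.681639, coefficient = 1
x_1 = 1.0833, f(x_1) = 0.883524, coefficient = 2
x_2 = 1.4167, f(x_2) = 0.988146, coefficient = 2
x_3 = 1.7500, f(x_3) = 0.983986, coefficient = 2
x_4 = 2.0833, f(x_4) = 0.871503, coefficient = 2
x_5 = 2.4167, f(x_5) = 0.663080, coefficient = 2
x_6 = 2.7500, f(x_6) = 0.381661, coefficient = 1

I ≈ (0.333333/2) × 9.843777 = 1.640630
Exact value: 1.655991
Error: 0.015362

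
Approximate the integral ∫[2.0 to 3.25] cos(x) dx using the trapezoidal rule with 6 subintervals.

f(x) = cos(x)
a = 2.0, b = 3.25, n = 6
h = (b - a)/n = 0.208333

Trapezoidal rule: (h/2)[f(x₀) + 2f(x₁) + 2f(x₂) + ... + f(xₙ)]

x_0 = 2.0000, f(x_0) = -0.416147, coefficient = 1
x_1 = 2.2083, f(x_1) = -0.595218, coefficient = 2
x_2 = 2.4167, f(x_2) = -0.748549, coefficient = 2
x_3 = 2.6250, f(x_3) = -0.869507, coefficient = 2
x_4 = 2.8333, f(x_4) = -0.952863, coefficient = 2
x_5 = 3.0417, f(x_5) = -0.995012, coefficient = 2
x_6 = 3.2500, f(x_6) = -0.994130, coefficient = 1

I ≈ (0.208333/2) × -9.732573 = -1.013810
Exact value: -1.017493
Error: 0.003683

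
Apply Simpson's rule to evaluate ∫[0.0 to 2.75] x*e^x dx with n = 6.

f(x) = x*e^x
a = 0.0, b = 2.75, n = 6
h = (b - a)/n = 0.458333

Simpson's rule: (h/3)[f(x₀) + 4f(x₁) + 2f(x₂) + ... + f(xₙ)]

x_0 = 0.0000, f(x_0) = 0.000000, coefficient = 1
x_1 = 0.4583, f(x_1) = 0.724825, coefficient = 4
x_2 = 0.9167, f(x_2) = 2.292528, coefficient = 2
x_3 = 1.3750, f(x_3) = 5.438230, coefficient = 4
x_4 = 1.8333, f(x_4) = 11.466952, coefficient = 2
x_5 = 2.2917, f(x_5) = 22.667814, coefficient = 4
x_6 = 2.7500, f(x_6) = 43.017238, coefficient = 1

I ≈ (0.458333/3) × 185.859674 = 28.395228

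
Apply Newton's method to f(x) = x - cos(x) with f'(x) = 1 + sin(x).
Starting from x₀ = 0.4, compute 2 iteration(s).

f(x) = x - cos(x)
f'(x) = 1 + sin(x)
x₀ = 0.4

Newton-Raphson formula: x_{n+1} = x_n - f(x_n)/f'(x_n)

Iteration 1:
  f(0.400000) = -0.521061
  f'(0.400000) = 1.389418
  x_1 = 0.400000 - (-0.521061)/1.389418 = 0.775021
Iteration 2:
  f(0.775021) = 0.060615
  f'(0.775021) = 1.699731
  x_2 = 0.775021 - 0.060615/1.699731 = 0.739360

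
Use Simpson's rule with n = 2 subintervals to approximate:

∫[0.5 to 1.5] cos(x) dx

f(x) = cos(x)
a = 0.5, b = 1.5, n = 2
h = (b - a)/n = 0.500000

Simpson's rule: (h/3)[f(x₀) + 4f(x₁) + 2f(x₂) + ... + f(xₙ)]

x_0 = 0.5000, f(x_0) = 0.877583, coefficient = 1
x_1 = 1.0000, f(x_1) = 0.540302, coefficient = 4
x_2 = 1.5000, f(x_2) = 0.070737, coefficient = 1

I ≈ (0.500000/3) × 3.109529 = 0.518255
Exact value: 0.518069
Error: 0.000185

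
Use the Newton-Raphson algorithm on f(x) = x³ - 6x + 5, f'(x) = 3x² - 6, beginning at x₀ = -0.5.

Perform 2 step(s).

f(x) = x³ - 6x + 5
f'(x) = 3x² - 6
x₀ = -0.5

Newton-Raphson formula: x_{n+1} = x_n - f(x_n)/f'(x_n)

Iteration 1:
  f(-0.500000) = 7.875000
  f'(-0.500000) = -5.250000
  x_1 = -0.500000 - 7.875000/(-5.250000) = 1.000000
Iteration 2:
  f(1.000000) = 0.000000
  f'(1.000000) = -3.000000
  x_2 = 1.000000 - 0.000000/(-3.000000) = 1.000000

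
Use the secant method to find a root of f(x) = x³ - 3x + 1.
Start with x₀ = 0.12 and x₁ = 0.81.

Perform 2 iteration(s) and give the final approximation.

f(x) = x³ - 3x + 1
x₀ = 0.12, x₁ = 0.81

Secant formula: x_{n+1} = x_n - f(x_n)(x_n - x_{n-1})/(f(x_n) - f(x_{n-1}))

Iteration 1:
  f(0.120000) = 0.641728
  f(0.810000) = -0.898559
  x_2 = 0.810000 - (-0.898559)×(0.810000 - 0.120000)/(-0.898559 - 0.641728)
       = 0.407474
Iteration 2:
  f(0.810000) = -0.898559
  f(0.407474) = -0.154767
  x_3 = 0.407474 - (-0.154767)×(0.407474 - 0.810000)/(-0.154767 - (-0.898559))
       = 0.323717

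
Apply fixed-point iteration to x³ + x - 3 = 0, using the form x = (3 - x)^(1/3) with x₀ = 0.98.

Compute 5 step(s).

Equation: x³ + x - 3 = 0
Fixed-point form: x = (3 - x)^(1/3)
x₀ = 0.98

x_1 = g(0.980000) = 1.264107
x_2 = g(1.264107) = 1.201824
x_3 = g(1.201824) = 1.216029
x_4 = g(1.216029) = 1.212819
x_5 = g(1.212819) = 1.213546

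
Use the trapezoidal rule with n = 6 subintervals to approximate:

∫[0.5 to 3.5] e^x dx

f(x) = e^x
a = 0.5, b = 3.5, n = 6
h = (b - a)/n = 0.500000

Trapezoidal rule: (h/2)[f(x₀) + 2f(x₁) + 2f(x₂) + ... + f(xₙ)]

x_0 = 0.5000, f(x_0) = 1.648721, coefficient = 1
x_1 = 1.0000, f(x_1) = 2.718282, coefficient = 2
x_2 = 1.5000, f(x_2) = 4.481689, coefficient = 2
x_3 = 2.0000, f(x_3) = 7.389056, coefficient = 2
x_4 = 2.5000, f(x_4) = 12.182494, coefficient = 2
x_5 = 3.0000, f(x_5) = 20.085537, coefficient = 2
x_6 = 3.5000, f(x_6) = 33.115452, coefficient = 1

I ≈ (0.500000/2) × 128.478289 = 32.119572
Exact value: 31.466731
Error: 0.652842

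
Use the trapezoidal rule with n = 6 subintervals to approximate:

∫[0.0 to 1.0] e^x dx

f(x) = e^x
a = 0.0, b = 1.0, n = 6
h = (b - a)/n = 0.166667

Trapezoidal rule: (h/2)[f(x₀) + 2f(x₁) + 2f(x₂) + ... + f(xₙ)]

x_0 = 0.0000, f(x_0) = 1.000000, coefficient = 1
x_1 = 0.1667, f(x_1) = 1.181360, coefficient = 2
x_2 = 0.3333, f(x_2) = 1.395612, coefficient = 2
x_3 = 0.5000, f(x_3) = 1.648721, coefficient = 2
x_4 = 0.6667, f(x_4) = 1.947734, coefficient = 2
x_5 = 0.8333, f(x_5) = 2.300976, coefficient = 2
x_6 = 1.0000, f(x_6) = 2.718282, coefficient = 1

I ≈ (0.166667/2) × 20.667090 = 1.722257
Exact value: 1.718282
Error: 0.003976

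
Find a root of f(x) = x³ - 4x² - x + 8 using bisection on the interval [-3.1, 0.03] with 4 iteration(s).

f(x) = x³ - 4x² - x + 8
Initial interval: [-3.1, 0.03]

Iteration 1:
  c_1 = (-3.100000 + 0.030000)/2 = -1.535000
  f(c_1) = f(-1.535000) = -3.506705
  f(a) × f(c) ≥ 0, new interval: [-1.535000, 0.030000]
Iteration 2:
  c_2 = (-1.535000 + 0.030000)/2 = -0.752500
  f(c_2) = f(-0.752500) = 6.061367
  f(a) × f(c) < 0, new interval: [-1.535000, -0.752500]
Iteration 3:
  c_3 = (-1.535000 + (-0.752500))/2 = -1.143750
  f(c_3) = f(-1.143750) = 2.414881
  f(a) × f(c) < 0, new interval: [-1.535000, -1.143750]
Iteration 4:
  c_4 = (-1.535000 + (-1.143750))/2 = -1.339375
  f(c_4) = f(-1.339375) = -0.239065
  f(a) × f(c) ≥ 0, new interval: [-1.339375, -1.143750]

After 4 iteration(s), the approximation is c_4 = -1.339375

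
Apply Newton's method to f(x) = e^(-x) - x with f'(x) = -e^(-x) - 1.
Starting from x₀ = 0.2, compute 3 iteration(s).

f(x) = e^(-x) - x
f'(x) = -e^(-x) - 1
x₀ = 0.2

Newton-Raphson formula: x_{n+1} = x_n - f(x_n)/f'(x_n)

Iteration 1:
  f(0.200000) = 0.618731
  f'(0.200000) = -1.818731
  x_1 = 0.200000 - 0.618731/(-1.818731) = 0.540199
Iteration 2:
  f(0.540199) = 0.042433
  f'(0.540199) = -1.582632
  x_2 = 0.540199 - 0.042433/(-1.582632) = 0.567011
Iteration 3:
  f(0.567011) = 0.000208
  f'(0.567011) = -1.567218
  x_3 = 0.567011 - 0.000208/(-1.567218) = 0.567143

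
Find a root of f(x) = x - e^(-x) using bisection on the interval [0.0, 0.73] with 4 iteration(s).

f(x) = x - e^(-x)
Initial interval: [0.0, 0.73]

Iteration 1:
  c_1 = (0.000000 + 0.730000)/2 = 0.365000
  f(c_1) = f(0.365000) = -0.329197
  f(a) × f(c) ≥ 0, new interval: [0.365000, 0.730000]
Iteration 2:
  c_2 = (0.365000 + 0.730000)/2 = 0.547500
  f(c_2) = f(0.547500) = -0.030894
  f(a) × f(c) ≥ 0, new interval: [0.547500, 0.730000]
Iteration 3:
  c_3 = (0.547500 + 0.730000)/2 = 0.638750
  f(c_3) = f(0.638750) = 0.110798
  f(a) × f(c) < 0, new interval: [0.547500, 0.638750]
Iteration 4:
  c_4 = (0.547500 + 0.638750)/2 = 0.593125
  f(c_4) = f(0.593125) = 0.040527
  f(a) × f(c) < 0, new interval: [0.547500, 0.593125]

After 4 iteration(s), the approximation is c_4 = 0.593125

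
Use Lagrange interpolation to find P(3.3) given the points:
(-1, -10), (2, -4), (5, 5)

Lagrange interpolation formula:
P(x) = Σ yᵢ × Lᵢ(x)
where Lᵢ(x) = Π_{j≠i} (x - xⱼ)/(xᵢ - xⱼ)

L_0(3.3) = (3.3 - 2)/(-1 - 2) × (3.3 - 5)/(-1 - 5) = -0.122778
L_1(3.3) = (3.3 - (-1))/(2 - (-1)) × (3.3 - 5)/(2 - 5) = 0.812222
L_2(3.3) = (3.3 - (-1))/(5 - (-1)) × (3.3 - 2)/(5 - 2) = 0.310556

P(3.3) = (-10)×L_0(3.3) + (-4)×L_1(3.3) + 5×L_2(3.3)
P(3.3) = -0.468333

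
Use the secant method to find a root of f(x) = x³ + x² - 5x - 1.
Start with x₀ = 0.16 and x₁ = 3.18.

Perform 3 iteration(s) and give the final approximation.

f(x) = x³ + x² - 5x - 1
x₀ = 0.16, x₁ = 3.18

Secant formula: x_{n+1} = x_n - f(x_n)(x_n - x_{n-1})/(f(x_n) - f(x_{n-1}))

Iteration 1:
  f(0.160000) = -1.770304
  f(3.180000) = 25.369832
  x_2 = 3.180000 - 25.369832×(3.180000 - 0.160000)/(25.369832 - (-1.770304))
       = 0.356989
Iteration 2:
  f(3.180000) = 25.369832
  f(0.356989) = -2.612010
  x_3 = 0.356989 - (-2.612010)×(0.356989 - 3.180000)/(-2.612010 - 25.369832)
       = 0.620508
Iteration 3:
  f(0.356989) = -2.612010
  f(0.620508) = -3.478595
  x_4 = 0.620508 - (-3.478595)×(0.620508 - 0.356989)/(-3.478595 - (-2.612010))
       = -0.437293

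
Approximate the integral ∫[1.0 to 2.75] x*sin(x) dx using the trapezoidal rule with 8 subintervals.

f(x) = x*sin(x)
a = 1.0, b = 2.75, n = 8
h = (b - a)/n = 0.218750

Trapezoidal rule: (h/2)[f(x₀) + 2f(x₁) + 2f(x₂) + ... + f(xₙ)]

x_0 = 1.0000, f(x_0) = 0.841471, coefficient = 1
x_1 = 1.2188, f(x_1) = 1.144003, coefficient = 2
x_2 = 1.4375, f(x_2) = 1.424748, coefficient = 2
x_3 = 1.6562, f(x_3) = 1.650206, coefficient = 2
x_4 = 1.8750, f(x_4) = 1.788911, coefficient = 2
x_5 = 2.0938, f(x_5) = 1.813916, coefficient = 2
x_6 = 2.3125, f(x_6) = 1.705050, coefficient = 2
x_7 = 2.5312, f(x_7) = 1.450782, coefficient = 2
x_8 = 2.7500, f(x_8) = 1.049568, coefficient = 1

I ≈ (0.218750/2) × 23.846269 = 2.608186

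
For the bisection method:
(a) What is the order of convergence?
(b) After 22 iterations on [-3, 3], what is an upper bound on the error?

(a) Bisection has linear (order 1) convergence; the error is halved each step.

(b) Error bound = (b-a)/2^n = (3 - (-3))/2^{22}
    = 6/2^{22}

(a) 1 (linear); (b) error ≤ 1.43e-06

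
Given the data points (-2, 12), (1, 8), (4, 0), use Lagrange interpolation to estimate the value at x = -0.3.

Lagrange interpolation formula:
P(x) = Σ yᵢ × Lᵢ(x)
where Lᵢ(x) = Π_{j≠i} (x - xⱼ)/(xᵢ - xⱼ)

L_0(-0.3) = (-0.3 - 1)/(-2 - 1) × (-0.3 - 4)/(-2 - 4) = 0.310556
L_1(-0.3) = (-0.3 - (-2))/(1 - (-2)) × (-0.3 - 4)/(1 - 4) = 0.812222
L_2(-0.3) = (-0.3 - (-2))/(4 - (-2)) × (-0.3 - 1)/(4 - 1) = -0.122778

P(-0.3) = 12×L_0(-0.3) + 8×L_1(-0.3) + 0×L_2(-0.3)
P(-0.3) = 10.224444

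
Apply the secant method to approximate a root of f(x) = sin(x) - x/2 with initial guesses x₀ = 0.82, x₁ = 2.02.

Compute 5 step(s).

f(x) = sin(x) - x/2
x₀ = 0.82, x₁ = 2.02

Secant formula: x_{n+1} = x_n - f(x_n)(x_n - x_{n-1})/(f(x_n) - f(x_{n-1}))

Iteration 1:
  f(0.820000) = 0.321146
  f(2.020000) = -0.109207
  x_2 = 2.020000 - (-0.109207)×(2.020000 - 0.820000)/(-0.109207 - 0.321146)
       = 1.715487
Iteration 2:
  f(2.020000) = -0.109207
  f(1.715487) = 0.131807
  x_3 = 1.715487 - 0.131807×(1.715487 - 2.020000)/(0.131807 - (-0.109207))
       = 1.882021
Iteration 3:
  f(1.715487) = 0.131807
  f(1.882021) = 0.010949
  x_4 = 1.882021 - 0.010949×(1.882021 - 1.715487)/(0.010949 - 0.131807)
       = 1.897108
Iteration 4:
  f(1.882021) = 0.010949
  f(1.897108) = -0.001323
  x_5 = 1.897108 - (-0.001323)×(1.897108 - 1.882021)/(-0.001323 - 0.010949)
       = 1.895482
Iteration 5:
  f(1.897108) = -0.001323
  f(1.895482) = 0.000010
  x_6 = 1.895482 - 0.000010×(1.895482 - 1.897108)/(0.000010 - (-0.001323))
       = 1.895494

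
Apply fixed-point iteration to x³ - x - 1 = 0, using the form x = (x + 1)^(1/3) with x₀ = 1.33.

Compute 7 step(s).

Equation: x³ - x - 1 = 0
Fixed-point form: x = (x + 1)^(1/3)
x₀ = 1.33

x_1 = g(1.330000) = 1.325721
x_2 = g(1.325721) = 1.324908
x_3 = g(1.324908) = 1.324754
x_4 = g(1.324754) = 1.324725
x_5 = g(1.324725) = 1.324719
x_6 = g(1.324719) = 1.324718
x_7 = g(1.324718) = 1.324718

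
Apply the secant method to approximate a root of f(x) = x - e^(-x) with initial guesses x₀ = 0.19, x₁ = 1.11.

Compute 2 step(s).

f(x) = x - e^(-x)
x₀ = 0.19, x₁ = 1.11

Secant formula: x_{n+1} = x_n - f(x_n)(x_n - x_{n-1})/(f(x_n) - f(x_{n-1}))

Iteration 1:
  f(0.190000) = -0.636959
  f(1.110000) = 0.780441
  x_2 = 1.110000 - 0.780441×(1.110000 - 0.190000)/(0.780441 - (-0.636959))
       = 0.603435
Iteration 2:
  f(1.110000) = 0.780441
  f(0.603435) = 0.056505
  x_3 = 0.603435 - 0.056505×(0.603435 - 1.110000)/(0.056505 - 0.780441)
       = 0.563896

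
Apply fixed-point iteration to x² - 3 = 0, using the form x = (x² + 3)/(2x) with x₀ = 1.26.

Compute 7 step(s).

Equation: x² - 3 = 0
Fixed-point form: x = (x² + 3)/(2x)
x₀ = 1.26

x_1 = g(1.260000) = 1.820476
x_2 = g(1.820476) = 1.734198
x_3 = g(1.734198) = 1.732052
x_4 = g(1.732052) = 1.732051
x_5 = g(1.732051) = 1.732051
x_6 = g(1.732051) = 1.732051
x_7 = g(1.732051) = 1.732051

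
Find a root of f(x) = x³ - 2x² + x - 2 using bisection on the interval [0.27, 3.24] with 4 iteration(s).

f(x) = x³ - 2x² + x - 2
Initial interval: [0.27, 3.24]

Iteration 1:
  c_1 = (0.270000 + 3.240000)/2 = 1.755000
  f(c_1) = f(1.755000) = -0.999606
  f(a) × f(c) ≥ 0, new interval: [1.755000, 3.240000]
Iteration 2:
  c_2 = (1.755000 + 3.240000)/2 = 2.497500
  f(c_2) = f(2.497500) = 3.600659
  f(a) × f(c) < 0, new interval: [1.755000, 2.497500]
Iteration 3:
  c_3 = (1.755000 + 2.497500)/2 = 2.126250
  f(c_3) = f(2.126250) = 0.697019
  f(a) × f(c) < 0, new interval: [1.755000, 2.126250]
Iteration 4:
  c_4 = (1.755000 + 2.126250)/2 = 1.940625
  f(c_4) = f(1.940625) = -0.282983
  f(a) × f(c) ≥ 0, new interval: [1.940625, 2.126250]

After 4 iteration(s), the approximation is c_4 = 1.940625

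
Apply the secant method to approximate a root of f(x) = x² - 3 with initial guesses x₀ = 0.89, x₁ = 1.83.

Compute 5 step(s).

f(x) = x² - 3
x₀ = 0.89, x₁ = 1.83

Secant formula: x_{n+1} = x_n - f(x_n)(x_n - x_{n-1})/(f(x_n) - f(x_{n-1}))

Iteration 1:
  f(0.890000) = -2.207900
  f(1.830000) = 0.348900
  x_2 = 1.830000 - 0.348900×(1.830000 - 0.890000)/(0.348900 - (-2.207900))
       = 1.701728
Iteration 2:
  f(1.830000) = 0.348900
  f(1.701728) = -0.104122
  x_3 = 1.701728 - (-0.104122)×(1.701728 - 1.830000)/(-0.104122 - 0.348900)
       = 1.731210
Iteration 3:
  f(1.701728) = -0.104122
  f(1.731210) = -0.002913
  x_4 = 1.731210 - (-0.002913)×(1.731210 - 1.701728)/(-0.002913 - (-0.104122))
       = 1.732058
Iteration 4:
  f(1.731210) = -0.002913
  f(1.732058) = 0.000026
  x_5 = 1.732058 - 0.000026×(1.732058 - 1.731210)/(0.000026 - (-0.002913))
       = 1.732051
Iteration 5:
  f(1.732058) = 0.000026
  f(1.732051) = 0.000000
  x_6 = 1.732051 - 0.000000×(1.732051 - 1.732058)/(0.000000 - 0.000026)
       = 1.732051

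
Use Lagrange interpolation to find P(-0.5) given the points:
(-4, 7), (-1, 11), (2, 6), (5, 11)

Lagrange interpolation formula:
P(x) = Σ yᵢ × Lᵢ(x)
where Lᵢ(x) = Π_{j≠i} (x - xⱼ)/(xᵢ - xⱼ)

L_0(-0.5) = (-0.5 - (-1))/(-4 - (-1)) × (-0.5 - 2)/(-4 - 2) × (-0.5 - 5)/(-4 - 5) = -0.042438
L_1(-0.5) = (-0.5 - (-4))/(-1 - (-4)) × (-0.5 - 2)/(-1 - 2) × (-0.5 - 5)/(-1 - 5) = 0.891204
L_2(-0.5) = (-0.5 - (-4))/(2 - (-4)) × (-0.5 - (-1))/(2 - (-1)) × (-0.5 - 5)/(2 - 5) = 0.178241
L_3(-0.5) = (-0.5 - (-4))/(5 - (-4)) × (-0.5 - (-1))/(5 - (-1)) × (-0.5 - 2)/(5 - 2) = -0.027006

P(-0.5) = 7×L_0(-0.5) + 11×L_1(-0.5) + 6×L_2(-0.5) + 11×L_3(-0.5)
P(-0.5) = 10.278549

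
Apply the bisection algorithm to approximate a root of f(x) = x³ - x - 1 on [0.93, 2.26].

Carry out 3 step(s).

f(x) = x³ - x - 1
Initial interval: [0.93, 2.26]

Iteration 1:
  c_1 = (0.930000 + 2.260000)/2 = 1.595000
  f(c_1) = f(1.595000) = 1.462720
  f(a) × f(c) < 0, new interval: [0.930000, 1.595000]
Iteration 2:
  c_2 = (0.930000 + 1.595000)/2 = 1.262500
  f(c_2) = f(1.262500) = -0.250193
  f(a) × f(c) ≥ 0, new interval: [1.262500, 1.595000]
Iteration 3:
  c_3 = (1.262500 + 1.595000)/2 = 1.428750
  f(c_3) = f(1.428750) = 0.487795
  f(a) × f(c) < 0, new interval: [1.262500, 1.428750]

After 3 iteration(s), the approximation is c_3 = 1.428750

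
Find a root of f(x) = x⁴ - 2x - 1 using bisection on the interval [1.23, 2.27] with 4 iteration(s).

f(x) = x⁴ - 2x - 1
Initial interval: [1.23, 2.27]

Iteration 1:
  c_1 = (1.230000 + 2.270000)/2 = 1.750000
  f(c_1) = f(1.750000) = 4.878906
  f(a) × f(c) < 0, new interval: [1.230000, 1.750000]
Iteration 2:
  c_2 = (1.230000 + 1.750000)/2 = 1.490000
  f(c_2) = f(1.490000) = 0.948844
  f(a) × f(c) < 0, new interval: [1.230000, 1.490000]
Iteration 3:
  c_3 = (1.230000 + 1.490000)/2 = 1.360000
  f(c_3) = f(1.360000) = -0.298980
  f(a) × f(c) ≥ 0, new interval: [1.360000, 1.490000]
Iteration 4:
  c_4 = (1.360000 + 1.490000)/2 = 1.425000
  f(c_4) = f(1.425000) = 0.273438
  f(a) × f(c) < 0, new interval: [1.360000, 1.425000]

After 4 iteration(s), the approximation is c_4 = 1.425000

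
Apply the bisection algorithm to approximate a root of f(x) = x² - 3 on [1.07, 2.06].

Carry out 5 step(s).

f(x) = x² - 3
Initial interval: [1.07, 2.06]

Iteration 1:
  c_1 = (1.070000 + 2.060000)/2 = 1.565000
  f(c_1) = f(1.565000) = -0.550775
  f(a) × f(c) ≥ 0, new interval: [1.565000, 2.060000]
Iteration 2:
  c_2 = (1.565000 + 2.060000)/2 = 1.812500
  f(c_2) = f(1.812500) = 0.285156
  f(a) × f(c) < 0, new interval: [1.565000, 1.812500]
Iteration 3:
  c_3 = (1.565000 + 1.812500)/2 = 1.688750
  f(c_3) = f(1.688750) = -0.148123
  f(a) × f(c) ≥ 0, new interval: [1.688750, 1.812500]
Iteration 4:
  c_4 = (1.688750 + 1.812500)/2 = 1.750625
  f(c_4) = f(1.750625) = 0.064688
  f(a) × f(c) < 0, new interval: [1.688750, 1.750625]
Iteration 5:
  c_5 = (1.688750 + 1.750625)/2 = 1.719688
  f(c_5) = f(1.719688) = -0.042675
  f(a) × f(c) ≥ 0, new interval: [1.719688, 1.750625]

After 5 iteration(s), the approximation is c_5 = 1.719688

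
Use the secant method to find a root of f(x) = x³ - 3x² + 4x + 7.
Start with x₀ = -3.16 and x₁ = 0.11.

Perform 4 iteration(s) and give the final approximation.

f(x) = x³ - 3x² + 4x + 7
x₀ = -3.16, x₁ = 0.11

Secant formula: x_{n+1} = x_n - f(x_n)(x_n - x_{n-1})/(f(x_n) - f(x_{n-1}))

Iteration 1:
  f(-3.160000) = -67.151296
  f(0.110000) = 7.405031
  x_2 = 0.110000 - 7.405031×(0.110000 - (-3.160000))/(7.405031 - (-67.151296))
       = -0.214781
Iteration 2:
  f(0.110000) = 7.405031
  f(-0.214781) = 5.992577
  x_3 = -0.214781 - 5.992577×(-0.214781 - 0.110000)/(5.992577 - 7.405031)
       = -1.592718
Iteration 3:
  f(-0.214781) = 5.992577
  f(-1.592718) = -11.021457
  x_4 = -1.592718 - (-11.021457)×(-1.592718 - (-0.214781))/(-11.021457 - 5.992577)
       = -0.700109
Iteration 4:
  f(-1.592718) = -11.021457
  f(-0.700109) = 2.385944
  x_5 = -0.700109 - 2.385944×(-0.700109 - (-1.592718))/(2.385944 - (-11.021457))
       = -0.858955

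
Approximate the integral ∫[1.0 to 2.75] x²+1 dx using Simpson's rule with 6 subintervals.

f(x) = x²+1
a = 1.0, b = 2.75, n = 6
h = (b - a)/n = 0.291667

Simpson's rule: (h/3)[f(x₀) + 4f(x₁) + 2f(x₂) + ... + f(xₙ)]

x_0 = 1.0000, f(x_0) = 2.000000, coefficient = 1
x_1 = 1.2917, f(x_1) = 2.668403, coefficient = 4
x_2 = 1.5833, f(x_2) = 3.506944, coefficient = 2
x_3 = 1.8750, f(x_3) = 4.515625, coefficient = 4
x_4 = 2.1667, f(x_4) = 5.694444, coefficient = 2
x_5 = 2.4583, f(x_5) = 7.043403, coefficient = 4
x_6 = 2.7500, f(x_6) = 8.562500, coefficient = 1

I ≈ (0.291667/3) × 85.875000 = 8.348958
Exact value: 8.348958
Error: 0.000000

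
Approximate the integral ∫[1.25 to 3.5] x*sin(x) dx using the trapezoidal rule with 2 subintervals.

f(x) = x*sin(x)
a = 1.25, b = 3.5, n = 2
h = (b - a)/n = 1.125000

Trapezoidal rule: (h/2)[f(x₀) + 2f(x₁) + 2f(x₂) + ... + f(xₙ)]

x_0 = 1.2500, f(x_0) = 1.186231, coefficient = 1
x_1 = 2.3750, f(x_1) = 1.647502, coefficient = 2
x_2 = 3.5000, f(x_2) = -1.227741, coefficient = 1

I ≈ (1.125000/2) × 3.253493 = 1.830090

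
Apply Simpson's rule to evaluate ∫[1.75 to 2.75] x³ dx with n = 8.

f(x) = x³
a = 1.75, b = 2.75, n = 8
h = (b - a)/n = 0.125000

Simpson's rule: (h/3)[f(x₀) + 4f(x₁) + 2f(x₂) + ... + f(xₙ)]

x_0 = 1.7500, f(x_0) = 5.359375, coefficient = 1
x_1 = 1.8750, f(x_1) = 6.591797, coefficient = 4
x_2 = 2.0000, f(x_2) = 8.000000, coefficient = 2
x_3 = 2.1250, f(x_3) = 9.595703, coefficient = 4
x_4 = 2.2500, f(x_4) = 11.390625, coefficient = 2
x_5 = 2.3750, f(x_5) = 13.396484, coefficient = 4
x_6 = 2.5000, f(x_6) = 15.625000, coefficient = 2
x_7 = 2.6250, f(x_7) = 18.087891, coefficient = 4
x_8 = 2.7500, f(x_8) = 20.796875, coefficient = 1

I ≈ (0.125000/3) × 286.875000 = 11.953125
Exact value: 11.953125
Error: 0.000000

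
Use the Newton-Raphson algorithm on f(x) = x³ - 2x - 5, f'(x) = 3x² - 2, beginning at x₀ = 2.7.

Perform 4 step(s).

f(x) = x³ - 2x - 5
f'(x) = 3x² - 2
x₀ = 2.7

Newton-Raphson formula: x_{n+1} = x_n - f(x_n)/f'(x_n)

Iteration 1:
  f(2.700000) = 9.283000
  f'(2.700000) = 19.870000
  x_1 = 2.700000 - 9.283000/19.870000 = 2.232813
Iteration 2:
  f(2.232813) = 1.665964
  f'(2.232813) = 12.956366
  x_2 = 2.232813 - 1.665964/12.956366 = 2.104231
Iteration 3:
  f(2.104231) = 0.108623
  f'(2.104231) = 11.283360
  x_3 = 2.104231 - 0.108623/11.283360 = 2.094604
Iteration 4:
  f(2.094604) = 0.000584
  f'(2.094604) = 11.162095
  x_4 = 2.094604 - 0.000584/11.162095 = 2.094551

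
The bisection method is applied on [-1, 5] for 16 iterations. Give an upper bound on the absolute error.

Bisection error bound: |error| ≤ (b-a)/2^n
|error| ≤ (5 - (-1))/2^16 = 6/2^16
|error| ≤ 0.0000915527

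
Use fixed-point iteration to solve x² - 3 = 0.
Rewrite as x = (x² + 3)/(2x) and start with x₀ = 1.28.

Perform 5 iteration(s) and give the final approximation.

Equation: x² - 3 = 0
Fixed-point form: x = (x² + 3)/(2x)
x₀ = 1.28

x_1 = g(1.280000) = 1.811875
x_2 = g(1.811875) = 1.733809
x_3 = g(1.733809) = 1.732052
x_4 = g(1.732052) = 1.732051
x_5 = g(1.732051) = 1.732051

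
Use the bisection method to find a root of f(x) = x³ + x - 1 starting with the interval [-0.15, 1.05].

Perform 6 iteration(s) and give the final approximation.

f(x) = x³ + x - 1
Initial interval: [-0.15, 1.05]

Iteration 1:
  c_1 = (-0.150000 + 1.050000)/2 = 0.450000
  f(c_1) = f(0.450000) = -0.458875
  f(a) × f(c) ≥ 0, new interval: [0.450000, 1.050000]
Iteration 2:
  c_2 = (0.450000 + 1.050000)/2 = 0.750000
  f(c_2) = f(0.750000) = 0.171875
  f(a) × f(c) < 0, new interval: [0.450000, 0.750000]
Iteration 3:
  c_3 = (0.450000 + 0.750000)/2 = 0.600000
  f(c_3) = f(0.600000) = -0.184000
  f(a) × f(c) ≥ 0, new interval: [0.600000, 0.750000]
Iteration 4:
  c_4 = (0.600000 + 0.750000)/2 = 0.675000
  f(c_4) = f(0.675000) = -0.017453
  f(a) × f(c) ≥ 0, new interval: [0.675000, 0.750000]
Iteration 5:
  c_5 = (0.675000 + 0.750000)/2 = 0.712500
  f(c_5) = f(0.712500) = 0.074205
  f(a) × f(c) < 0, new interval: [0.675000, 0.712500]
Iteration 6:
  c_6 = (0.675000 + 0.712500)/2 = 0.693750
  f(c_6) = f(0.693750) = 0.027644
  f(a) × f(c) < 0, new interval: [0.675000, 0.693750]

After 6 iteration(s), the approximation is c_6 = 0.693750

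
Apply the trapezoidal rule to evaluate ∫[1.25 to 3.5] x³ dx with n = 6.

f(x) = x³
a = 1.25, b = 3.5, n = 6
h = (b - a)/n = 0.375000

Trapezoidal rule: (h/2)[f(x₀) + 2f(x₁) + 2f(x₂) + ... + f(xₙ)]

x_0 = 1.2500, f(x_0) = 1.953125, coefficient = 1
x_1 = 1.6250, f(x_1) = 4.291016, coefficient = 2
x_2 = 2.0000, f(x_2) = 8.000000, coefficient = 2
x_3 = 2.3750, f(x_3) = 13.396484, coefficient = 2
x_4 = 2.7500, f(x_4) = 20.796875, coefficient = 2
x_5 = 3.1250, f(x_5) = 30.517578, coefficient = 2
x_6 = 3.5000, f(x_6) = 42.875000, coefficient = 1

I ≈ (0.375000/2) × 198.832031 = 37.281006
Exact value: 36.905273
Error: 0.375732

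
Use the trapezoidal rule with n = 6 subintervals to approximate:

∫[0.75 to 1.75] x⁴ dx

f(x) = x⁴
a = 0.75, b = 1.75, n = 6
h = (b - a)/n = 0.166667

Trapezoidal rule: (h/2)[f(x₀) + 2f(x₁) + 2f(x₂) + ... + f(xₙ)]

x_0 = 0.7500, f(x_0) = 0.316406, coefficient = 1
x_1 = 0.9167, f(x_1) = 0.706067, coefficient = 2
x_2 = 1.0833, f(x_2) = 1.377363, coefficient = 2
x_3 = 1.2500, f(x_3) = 2.441406, coefficient = 2
x_4 = 1.4167, f(x_4) = 4.027826, coefficient = 2
x_5 = 1.5833, f(x_5) = 6.284770, coefficient = 2
x_6 = 1.7500, f(x_6) = 9.378906, coefficient = 1

I ≈ (0.166667/2) × 39.370177 = 3.280848
Exact value: 3.235156
Error: 0.045692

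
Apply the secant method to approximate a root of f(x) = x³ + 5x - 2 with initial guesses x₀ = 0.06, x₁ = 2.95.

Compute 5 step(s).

f(x) = x³ + 5x - 2
x₀ = 0.06, x₁ = 2.95

Secant formula: x_{n+1} = x_n - f(x_n)(x_n - x_{n-1})/(f(x_n) - f(x_{n-1}))

Iteration 1:
  f(0.060000) = -1.699784
  f(2.950000) = 38.422375
  x_2 = 2.950000 - 38.422375×(2.950000 - 0.060000)/(38.422375 - (-1.699784))
       = 0.182435
Iteration 2:
  f(2.950000) = 38.422375
  f(0.182435) = -1.081751
  x_3 = 0.182435 - (-1.081751)×(0.182435 - 2.950000)/(-1.081751 - 38.422375)
       = 0.258220
Iteration 3:
  f(0.182435) = -1.081751
  f(0.258220) = -0.691681
  x_4 = 0.258220 - (-0.691681)×(0.258220 - 0.182435)/(-0.691681 - (-1.081751))
       = 0.392604
Iteration 4:
  f(0.258220) = -0.691681
  f(0.392604) = 0.023534
  x_5 = 0.392604 - 0.023534×(0.392604 - 0.258220)/(0.023534 - (-0.691681))
       = 0.388182
Iteration 5:
  f(0.392604) = 0.023534
  f(0.388182) = -0.000597
  x_6 = 0.388182 - (-0.000597)×(0.388182 - 0.392604)/(-0.000597 - 0.023534)
       = 0.388291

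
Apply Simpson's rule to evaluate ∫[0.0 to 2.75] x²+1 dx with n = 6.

f(x) = x²+1
a = 0.0, b = 2.75, n = 6
h = (b - a)/n = 0.458333

Simpson's rule: (h/3)[f(x₀) + 4f(x₁) + 2f(x₂) + ... + f(xₙ)]

x_0 = 0.0000, f(x_0) = 1.000000, coefficient = 1
x_1 = 0.4583, f(x_1) = 1.210069, coefficient = 4
x_2 = 0.9167, f(x_2) = 1.840278, coefficient = 2
x_3 = 1.3750, f(x_3) = 2.890625, coefficient = 4
x_4 = 1.8333, f(x_4) = 4.361111, coefficient = 2
x_5 = 2.2917, f(x_5) = 6.251736, coefficient = 4
x_6 = 2.7500, f(x_6) = 8.562500, coefficient = 1

I ≈ (0.458333/3) × 63.375000 = 9.682292
Exact value: 9.682292
Error: 0.000000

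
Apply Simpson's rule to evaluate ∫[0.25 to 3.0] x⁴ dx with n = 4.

f(x) = x⁴
a = 0.25, b = 3.0, n = 4
h = (b - a)/n = 0.687500

Simpson's rule: (h/3)[f(x₀) + 4f(x₁) + 2f(x₂) + ... + f(xₙ)]

x_0 = 0.2500, f(x_0) = 0.003906, coefficient = 1
x_1 = 0.9375, f(x_1) = 0.772476, coefficient = 4
x_2 = 1.6250, f(x_2) = 6.972900, coefficient = 2
x_3 = 2.3125, f(x_3) = 28.597427, coefficient = 4
x_4 = 3.0000, f(x_4) = 81.000000, coefficient = 1

I ≈ (0.687500/3) × 212.429321 = 48.681719
Exact value: 48.599805
Error: 0.081915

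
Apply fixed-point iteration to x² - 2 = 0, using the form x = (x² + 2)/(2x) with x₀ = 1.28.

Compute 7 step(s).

Equation: x² - 2 = 0
Fixed-point form: x = (x² + 2)/(2x)
x₀ = 1.28

x_1 = g(1.280000) = 1.421250
x_2 = g(1.421250) = 1.414231
x_3 = g(1.414231) = 1.414214
x_4 = g(1.414214) = 1.414214
x_5 = g(1.414214) = 1.414214
x_6 = g(1.414214) = 1.414214
x_7 = g(1.414214) = 1.414214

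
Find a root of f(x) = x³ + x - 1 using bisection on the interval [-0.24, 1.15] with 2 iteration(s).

f(x) = x³ + x - 1
Initial interval: [-0.24, 1.15]

Iteration 1:
  c_1 = (-0.240000 + 1.150000)/2 = 0.455000
  f(c_1) = f(0.455000) = -0.450804
  f(a) × f(c) ≥ 0, new interval: [0.455000, 1.150000]
Iteration 2:
  c_2 = (0.455000 + 1.150000)/2 = 0.802500
  f(c_2) = f(0.802500) = 0.319315
  f(a) × f(c) < 0, new interval: [0.455000, 0.802500]

After 2 iteration(s), the approximation is c_2 = 0.802500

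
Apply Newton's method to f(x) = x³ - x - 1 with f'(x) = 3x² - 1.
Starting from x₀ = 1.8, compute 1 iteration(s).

f(x) = x³ - x - 1
f'(x) = 3x² - 1
x₀ = 1.8

Newton-Raphson formula: x_{n+1} = x_n - f(x_n)/f'(x_n)

Iteration 1:
  f(1.800000) = 3.032000
  f'(1.800000) = 8.720000
  x_1 = 1.800000 - 3.032000/8.720000 = 1.452294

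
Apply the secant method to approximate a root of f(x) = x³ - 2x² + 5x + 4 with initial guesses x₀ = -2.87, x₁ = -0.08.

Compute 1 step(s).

f(x) = x³ - 2x² + 5x + 4
x₀ = -2.87, x₁ = -0.08

Secant formula: x_{n+1} = x_n - f(x_n)(x_n - x_{n-1})/(f(x_n) - f(x_{n-1}))

Iteration 1:
  f(-2.870000) = -50.463703
  f(-0.080000) = 3.586688
  x_2 = -0.080000 - 3.586688×(-0.080000 - (-2.870000))/(3.586688 - (-50.463703))
       = -0.265139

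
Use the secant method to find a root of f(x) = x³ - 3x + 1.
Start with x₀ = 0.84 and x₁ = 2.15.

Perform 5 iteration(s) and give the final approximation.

f(x) = x³ - 3x + 1
x₀ = 0.84, x₁ = 2.15

Secant formula: x_{n+1} = x_n - f(x_n)(x_n - x_{n-1})/(f(x_n) - f(x_{n-1}))

Iteration 1:
  f(0.840000) = -0.927296
  f(2.150000) = 4.488375
  x_2 = 2.150000 - 4.488375×(2.150000 - 0.840000)/(4.488375 - (-0.927296))
       = 1.064304
Iteration 2:
  f(2.150000) = 4.488375
  f(1.064304) = -0.987329
  x_3 = 1.064304 - (-0.987329)×(1.064304 - 2.150000)/(-0.987329 - 4.488375)
       = 1.260067
Iteration 3:
  f(1.064304) = -0.987329
  f(1.260067) = -0.779506
  x_4 = 1.260067 - (-0.779506)×(1.260067 - 1.064304)/(-0.779506 - (-0.987329))
       = 1.994337
Iteration 4:
  f(1.260067) = -0.779506
  f(1.994337) = 2.949224
  x_5 = 1.994337 - 2.949224×(1.994337 - 1.260067)/(2.949224 - (-0.779506))
       = 1.413569
Iteration 5:
  f(1.994337) = 2.949224
  f(1.413569) = -0.416145
  x_6 = 1.413569 - (-0.416145)×(1.413569 - 1.994337)/(-0.416145 - 2.949224)
       = 1.485384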